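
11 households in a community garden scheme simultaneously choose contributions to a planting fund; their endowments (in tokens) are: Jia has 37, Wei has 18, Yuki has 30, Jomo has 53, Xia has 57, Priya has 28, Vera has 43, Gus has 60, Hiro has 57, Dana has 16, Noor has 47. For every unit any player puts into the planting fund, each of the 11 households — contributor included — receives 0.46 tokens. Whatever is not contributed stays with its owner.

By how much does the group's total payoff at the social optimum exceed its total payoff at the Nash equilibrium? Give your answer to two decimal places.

The private return per contributed unit is 0.46 < 1 for everyone, so the Nash equilibrium is zero contribution and the group total is Σ E_j = 37 + 18 + 30 + 53 + 57 + 28 + 43 + 60 + 57 + 16 + 47 = 446.
Each contributed unit returns 5.060 to the group, so the social optimum is full contribution by everyone: group total = 5.060 × 446 = 2256.76.
Efficiency loss = (5.060 − 1) × 446 = 1810.76.

1810.76 tokens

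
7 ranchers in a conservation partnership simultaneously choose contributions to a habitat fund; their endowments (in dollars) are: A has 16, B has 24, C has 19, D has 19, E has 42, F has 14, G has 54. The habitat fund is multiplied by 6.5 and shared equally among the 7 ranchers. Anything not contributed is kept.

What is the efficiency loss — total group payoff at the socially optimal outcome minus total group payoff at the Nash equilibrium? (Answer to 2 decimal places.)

1034.00 dollars

The private return per contributed unit is 6.5/7 = 0.9286 < 1 for every player regardless of endowment, so the Nash equilibrium is zero contribution and the group total is Σ E_j = 16 + 24 + 19 + 19 + 42 + 14 + 54 = 188.
Each contributed unit returns 6.500 to the group, so the social optimum is full contribution by everyone: group total = 6.500 × 188 = 1222.00.
Efficiency loss = (6.500 − 1) × 188 = 1034.00.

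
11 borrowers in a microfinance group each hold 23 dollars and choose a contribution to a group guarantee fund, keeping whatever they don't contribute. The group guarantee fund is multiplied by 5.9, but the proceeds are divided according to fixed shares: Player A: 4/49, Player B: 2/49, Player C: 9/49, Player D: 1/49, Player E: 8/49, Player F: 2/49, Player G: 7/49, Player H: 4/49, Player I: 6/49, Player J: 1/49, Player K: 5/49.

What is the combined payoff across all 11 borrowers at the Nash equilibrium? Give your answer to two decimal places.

365.70 dollars

Player j's private return per contributed unit is 5.9 × (j's share). Contributing is weakly dominant for j when that share is at least 1/5.9 = 0.1695, and contributing 0 is dominant otherwise.
Player C alone (share 9/49) is above the threshold, contributing 23; the remaining 10 contribute 0. Total contributed: 23.
The group guarantee fund pays out 5.9 × 23 = 135.70 in total (split across the unequal shares, but the aggregate is all that matters for the group sum).
The 10 free-riders keep 23 each, adding 230. Group total = 230 + 135.70 = 365.70.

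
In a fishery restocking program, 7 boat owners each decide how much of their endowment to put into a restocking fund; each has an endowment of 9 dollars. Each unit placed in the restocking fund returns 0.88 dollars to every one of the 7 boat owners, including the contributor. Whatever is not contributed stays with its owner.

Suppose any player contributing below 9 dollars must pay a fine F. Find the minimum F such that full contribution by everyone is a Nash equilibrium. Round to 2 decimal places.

Given the others contribute fully, the best deviation is to contribute 0 (any partial contribution still incurs the fine and gives up units whose private return 0.88 is below 1).
Deviating from 9 to 0 saves 9 dollars but forfeits the deviator's share of the drop in the restocking fund: 0.88 × 9 = 7.92.
So the deviation gain is 9 − 7.92 = 1.08, and the fine must be at least 1.08 dollars to wipe it out.

1.08 dollars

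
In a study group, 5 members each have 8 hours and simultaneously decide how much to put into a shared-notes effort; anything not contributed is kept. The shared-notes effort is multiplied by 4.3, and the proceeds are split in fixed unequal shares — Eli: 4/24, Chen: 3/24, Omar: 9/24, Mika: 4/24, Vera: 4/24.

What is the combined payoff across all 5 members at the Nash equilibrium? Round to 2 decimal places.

Each unit j contributes comes back to j as 4.3 × (j's share), so j prefers to contribute only if that share exceeds 1/4.3 = 0.2326; otherwise keeping the unit dominates.
The only share above 0.2326 is Omar's 9/24, contributing 8; the remaining 4 contribute 0. Total contributed: 8.
The shared-notes effort pays out 4.3 × 8 = 34.40 in total (split across the unequal shares, but the aggregate is all that matters for the group sum).
The 4 free-riders keep 8 each, adding 32. Group total = 32 + 34.40 = 66.40.

66.40 hours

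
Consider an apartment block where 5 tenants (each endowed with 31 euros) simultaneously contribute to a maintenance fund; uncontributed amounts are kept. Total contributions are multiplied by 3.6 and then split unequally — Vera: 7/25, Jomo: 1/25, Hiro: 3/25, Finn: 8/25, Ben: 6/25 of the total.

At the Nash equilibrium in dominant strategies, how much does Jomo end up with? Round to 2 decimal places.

For player j, contributing a unit is worthwhile iff 3.6 × (j's share) ≥ 1, i.e. iff j's share is at least 0.2778.
The shares above 0.2778 belong to Vera and Finn, contributing 31 each; the remaining 3 contribute 0. Total contributed: 62.
Jomo keeps 31 and receives 3.6 × 62 × 1/25 = 8.93 from the maintenance fund, for a payoff of 39.93.

39.93 euros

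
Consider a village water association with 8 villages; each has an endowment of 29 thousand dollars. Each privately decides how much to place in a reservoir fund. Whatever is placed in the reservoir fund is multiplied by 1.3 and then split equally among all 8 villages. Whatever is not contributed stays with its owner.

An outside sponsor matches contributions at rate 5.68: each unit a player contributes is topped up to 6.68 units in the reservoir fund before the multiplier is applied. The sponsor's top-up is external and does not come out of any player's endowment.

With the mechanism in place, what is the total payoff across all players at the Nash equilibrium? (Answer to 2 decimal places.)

2014.69 thousand dollars

With the mechanism, a contributed unit returns 1.3 × 6.68 / 8 = 1.0855 per unit of net cost to the contributor — now above 1 — so contributing fully is weakly dominant for every player.
So the Nash equilibrium is full contribution by all 8; the group earns 1.3 × 6.68 × 232 = 2014.69.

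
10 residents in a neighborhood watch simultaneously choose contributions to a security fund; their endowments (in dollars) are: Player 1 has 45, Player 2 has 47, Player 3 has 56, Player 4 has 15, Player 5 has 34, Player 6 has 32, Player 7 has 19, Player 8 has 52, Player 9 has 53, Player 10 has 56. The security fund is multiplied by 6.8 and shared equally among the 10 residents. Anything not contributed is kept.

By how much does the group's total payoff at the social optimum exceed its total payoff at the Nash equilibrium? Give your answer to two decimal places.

The private return per contributed unit is 6.8/10 = 0.6800 < 1 for every player regardless of endowment, so the Nash equilibrium is zero contribution and the group total is Σ E_j = 45 + 47 + 56 + 15 + 34 + 32 + 19 + 52 + 53 + 56 = 409.
Each contributed unit returns 6.800 to the group, so the social optimum is full contribution by everyone: group total = 6.800 × 409 = 2781.20.
Efficiency loss = (6.800 − 1) × 409 = 2372.20.

2372.20 dollars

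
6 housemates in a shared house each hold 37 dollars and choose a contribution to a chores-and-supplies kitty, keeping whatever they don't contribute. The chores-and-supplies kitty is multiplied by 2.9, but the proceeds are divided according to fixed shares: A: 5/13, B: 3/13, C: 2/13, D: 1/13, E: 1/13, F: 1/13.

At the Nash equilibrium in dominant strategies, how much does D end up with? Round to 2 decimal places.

Player j's private return per contributed unit is 2.9 × (j's share). Contributing is weakly dominant for j when that share is at least 1/2.9 = 0.3448, and contributing 0 is dominant otherwise.
The only share above 0.3448 is A's 5/13, contributing 37; the remaining 5 contribute 0. Total contributed: 37.
D keeps 37 and receives 2.9 × 37 × 1/13 = 8.25 from the chores-and-supplies kitty, for a payoff of 45.25.

45.25 dollars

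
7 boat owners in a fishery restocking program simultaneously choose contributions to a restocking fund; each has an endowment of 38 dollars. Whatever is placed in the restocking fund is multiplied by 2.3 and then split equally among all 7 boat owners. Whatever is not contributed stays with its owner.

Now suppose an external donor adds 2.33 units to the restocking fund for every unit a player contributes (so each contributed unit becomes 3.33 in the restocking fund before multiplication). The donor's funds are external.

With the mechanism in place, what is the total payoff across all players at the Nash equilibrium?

The effective private return per unit is now 2.3 × 3.33 / 7 = 1.0941 > 1, so every player's dominant strategy flips to full contribution.
At the Nash equilibrium everyone contributes 38. Group total payoff = 2.3 × 3.33 × 266 = 2037.29.

2037.29 dollars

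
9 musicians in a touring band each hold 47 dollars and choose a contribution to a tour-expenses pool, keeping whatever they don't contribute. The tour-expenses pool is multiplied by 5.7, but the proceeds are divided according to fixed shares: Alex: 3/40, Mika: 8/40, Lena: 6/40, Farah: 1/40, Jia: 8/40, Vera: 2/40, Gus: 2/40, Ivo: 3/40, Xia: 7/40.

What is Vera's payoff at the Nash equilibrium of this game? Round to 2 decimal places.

73.79 dollars

For player j, contributing a unit is worthwhile iff 5.7 × (j's share) ≥ 1, i.e. iff j's share is at least 0.1754.
Mika and Jia are above the threshold, contributing 47 each; the remaining 7 contribute 0. Total contributed: 94.
Vera keeps 47 and receives 5.7 × 94 × 2/40 = 26.79 from the tour-expenses pool, for a payoff of 73.79.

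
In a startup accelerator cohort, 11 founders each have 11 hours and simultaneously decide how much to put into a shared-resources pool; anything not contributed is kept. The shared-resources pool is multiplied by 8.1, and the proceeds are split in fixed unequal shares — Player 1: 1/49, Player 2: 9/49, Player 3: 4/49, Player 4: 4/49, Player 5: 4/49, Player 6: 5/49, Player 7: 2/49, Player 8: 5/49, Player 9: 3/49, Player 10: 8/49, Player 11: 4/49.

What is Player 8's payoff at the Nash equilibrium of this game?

29.18 hours

For player j, contributing a unit is worthwhile iff 8.1 × (j's share) ≥ 1, i.e. iff j's share is at least 0.1235.
Player 2 and Player 10 are above the threshold, contributing 11 each; the remaining 9 contribute 0. Total contributed: 22.
Player 8 keeps 11 and receives 8.1 × 22 × 5/49 = 18.18 from the shared-resources pool, for a payoff of 29.18.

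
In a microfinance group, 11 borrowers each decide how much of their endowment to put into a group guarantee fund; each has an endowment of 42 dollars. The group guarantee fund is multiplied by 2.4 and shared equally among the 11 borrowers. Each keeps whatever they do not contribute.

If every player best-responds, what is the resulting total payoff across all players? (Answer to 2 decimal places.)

462.00 dollars

Each contributed unit returns 2.4/11 = 0.2182 to its contributor — below 1 — so contributing 0 is dominant for every player. At the Nash equilibrium everyone keeps their 42, and the group total is 11 × 42 = 462.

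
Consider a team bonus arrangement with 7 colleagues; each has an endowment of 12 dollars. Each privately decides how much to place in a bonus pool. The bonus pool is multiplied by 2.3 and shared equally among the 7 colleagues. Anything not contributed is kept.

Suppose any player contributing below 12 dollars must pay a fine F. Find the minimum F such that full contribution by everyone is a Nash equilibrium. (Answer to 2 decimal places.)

Given the others contribute fully, the best deviation is to contribute 0 (any partial contribution still incurs the fine and gives up units whose private return 0.3286 is below 1).
Deviating from 12 to 0 saves 12 dollars but forfeits the deviator's share of the drop in the bonus pool: 2.3/7 × 12 = 3.94.
So the deviation gain is 12 − 3.94 = 8.06, and the fine must be at least 8.06 dollars to wipe it out.

8.06 dollars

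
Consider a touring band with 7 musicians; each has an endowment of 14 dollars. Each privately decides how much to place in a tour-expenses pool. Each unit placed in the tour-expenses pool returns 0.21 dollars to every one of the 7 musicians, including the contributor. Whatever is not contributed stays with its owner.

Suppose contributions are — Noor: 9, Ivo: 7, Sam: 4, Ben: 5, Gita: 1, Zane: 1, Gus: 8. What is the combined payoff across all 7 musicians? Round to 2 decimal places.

Total contributed: 9 + 7 + 4 + 5 + 1 + 1 + 8 = 35; total kept: 7 × 14 − 35 = 63.
The tour-expenses pool pays out 0.21 × 7 × 35 = 51.45 in aggregate.
Group total = 63 + 51.45 = 114.45.

114.45 dollars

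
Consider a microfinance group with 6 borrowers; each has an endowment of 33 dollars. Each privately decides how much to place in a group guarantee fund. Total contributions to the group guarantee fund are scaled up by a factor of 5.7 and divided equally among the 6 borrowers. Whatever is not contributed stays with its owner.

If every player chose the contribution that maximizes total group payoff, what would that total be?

Each contributed unit returns 5.700 to the group as a whole (0.9500 to each of 6 players), which exceeds 1, so the social optimum is full contribution: group total = 5.700 × 198 = 1128.60.

1128.60 dollars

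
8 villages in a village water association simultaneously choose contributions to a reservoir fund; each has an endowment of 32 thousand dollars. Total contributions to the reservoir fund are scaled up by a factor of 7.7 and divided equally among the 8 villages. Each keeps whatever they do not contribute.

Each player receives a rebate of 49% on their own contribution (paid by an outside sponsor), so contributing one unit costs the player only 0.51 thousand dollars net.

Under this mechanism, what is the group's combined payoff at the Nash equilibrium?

With the mechanism, a contributed unit returns (7.7/8) / 0.51 = 1.8873 per unit of net cost to the contributor — now above 1 — so contributing fully is weakly dominant for every player.
At the Nash equilibrium everyone contributes 32. Group total payoff = 8 × (32 × 0.49 + 7.7 × 32) = 2096.64.

2096.64 thousand dollars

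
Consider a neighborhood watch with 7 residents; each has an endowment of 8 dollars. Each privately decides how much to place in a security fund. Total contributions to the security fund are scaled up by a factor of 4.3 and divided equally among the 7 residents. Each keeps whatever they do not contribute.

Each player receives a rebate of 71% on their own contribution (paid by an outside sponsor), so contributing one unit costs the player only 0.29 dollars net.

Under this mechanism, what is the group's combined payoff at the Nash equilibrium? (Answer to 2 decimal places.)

The effective private return per unit is now (4.3/7) / 0.29 = 2.1182 > 1, so every player's dominant strategy flips to full contribution.
At the Nash equilibrium everyone contributes 8. Group total payoff = 7 × (8 × 0.71 + 4.3 × 8) = 280.56.

280.56 dollars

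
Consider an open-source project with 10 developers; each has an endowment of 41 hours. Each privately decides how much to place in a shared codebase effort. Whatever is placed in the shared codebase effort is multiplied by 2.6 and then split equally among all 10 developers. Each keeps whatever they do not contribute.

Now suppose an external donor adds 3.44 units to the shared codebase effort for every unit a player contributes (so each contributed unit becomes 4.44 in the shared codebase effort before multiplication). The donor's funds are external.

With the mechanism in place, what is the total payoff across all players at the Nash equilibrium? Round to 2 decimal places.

With the mechanism, a contributed unit returns 2.6 × 4.44 / 10 = 1.1544 per unit of net cost to the contributor — now above 1 — so contributing fully is weakly dominant for every player.
At the Nash equilibrium everyone contributes 41. Group total payoff = 2.6 × 4.44 × 410 = 4733.04.

4733.04 hours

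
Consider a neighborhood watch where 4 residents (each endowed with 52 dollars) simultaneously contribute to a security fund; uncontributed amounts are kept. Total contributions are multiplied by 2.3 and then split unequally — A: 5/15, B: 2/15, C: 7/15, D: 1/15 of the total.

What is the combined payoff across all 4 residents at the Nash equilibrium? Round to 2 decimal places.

A player with share s gets back 2.3·s per unit contributed, so full contribution is dominant for anyone with s > 1/2.3 = 0.4348 and zero contribution is dominant for anyone below.
Only C (7/15) clears that bar, contributing 52; the remaining 3 contribute 0. Total contributed: 52.
The security fund pays out 2.3 × 52 = 119.60 in total (split across the unequal shares, but the aggregate is all that matters for the group sum).
The 3 free-riders keep 52 each, adding 156. Group total = 156 + 119.60 = 275.60.

275.60 dollars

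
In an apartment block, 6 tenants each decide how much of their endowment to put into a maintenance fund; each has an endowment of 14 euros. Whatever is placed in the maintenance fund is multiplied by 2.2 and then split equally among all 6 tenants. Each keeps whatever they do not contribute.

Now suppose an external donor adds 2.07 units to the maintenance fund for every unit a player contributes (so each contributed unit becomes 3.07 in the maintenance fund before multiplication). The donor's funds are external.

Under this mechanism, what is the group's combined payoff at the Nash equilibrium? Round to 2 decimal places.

Under the mechanism each unit contributed yields 2.2 × 3.07 / 6 = 1.1257 back to its contributor per unit of net cost, which exceeds 1, making full contribution the dominant choice for everyone.
So the Nash equilibrium is full contribution by all 6; the group earns 2.2 × 3.07 × 84 = 567.34.

567.34 euros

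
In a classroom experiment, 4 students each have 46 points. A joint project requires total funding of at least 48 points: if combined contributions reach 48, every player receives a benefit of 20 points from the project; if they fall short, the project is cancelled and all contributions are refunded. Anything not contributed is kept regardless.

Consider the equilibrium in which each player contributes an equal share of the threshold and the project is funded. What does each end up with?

54 points

Equal share of the threshold: 48/4 = 12.
At this profile no one gains by cutting their contribution: any cut drops the total below 48, the project is cancelled, contributions are refunded, and the deviator ends with 46, which is less than 46 − 12 + 20 = 54. Contributing more than 12 just wastes the excess. So contributing exactly 12 is a best response.
Each player's payoff: 46 − 12 + 20 = 54.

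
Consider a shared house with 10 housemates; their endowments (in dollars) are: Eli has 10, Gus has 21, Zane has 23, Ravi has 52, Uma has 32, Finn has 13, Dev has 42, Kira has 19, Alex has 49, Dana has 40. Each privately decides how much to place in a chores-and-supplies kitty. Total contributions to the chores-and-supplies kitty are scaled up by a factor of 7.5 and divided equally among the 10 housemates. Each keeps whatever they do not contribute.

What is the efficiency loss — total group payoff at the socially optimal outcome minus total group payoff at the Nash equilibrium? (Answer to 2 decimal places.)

The private return per contributed unit is 7.5/10 = 0.7500 < 1 for every player regardless of endowment, so the Nash equilibrium is zero contribution and the group total is Σ E_j = 10 + 21 + 23 + 52 + 32 + 13 + 42 + 19 + 49 + 40 = 301.
Each contributed unit returns 7.500 to the group, so the social optimum is full contribution by everyone: group total = 7.500 × 301 = 2257.50.
Efficiency loss = (7.500 − 1) × 301 = 1956.50.

1956.50 dollars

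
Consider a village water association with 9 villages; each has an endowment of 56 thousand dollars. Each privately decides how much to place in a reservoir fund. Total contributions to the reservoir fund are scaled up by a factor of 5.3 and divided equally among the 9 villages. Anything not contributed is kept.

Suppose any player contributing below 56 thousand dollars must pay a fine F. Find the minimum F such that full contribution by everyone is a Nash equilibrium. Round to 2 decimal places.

Given the others contribute fully, the best deviation is to contribute 0 (any partial contribution still incurs the fine and gives up units whose private return 0.5889 is below 1).
Deviating from 56 to 0 saves 56 thousand dollars but forfeits the deviator's share of the drop in the reservoir fund: 5.3/9 × 56 = 32.98.
So the deviation gain is 56 − 32.98 = 23.02, and the fine must be at least 23.02 thousand dollars to wipe it out.

23.02 thousand dollars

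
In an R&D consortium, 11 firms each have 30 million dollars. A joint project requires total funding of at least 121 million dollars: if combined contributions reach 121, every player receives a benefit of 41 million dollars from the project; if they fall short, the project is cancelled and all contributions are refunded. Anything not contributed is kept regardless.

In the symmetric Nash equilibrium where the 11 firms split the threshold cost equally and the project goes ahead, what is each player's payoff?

60 million dollars

Equal share of the threshold: 121/11 = 11.
At this profile no one gains by cutting their contribution: any cut drops the total below 121, the project is cancelled, contributions are refunded, and the deviator ends with 30, which is less than 30 − 11 + 41 = 60. Contributing more than 11 just wastes the excess. So contributing exactly 11 is a best response.
Each player's payoff: 30 − 11 + 41 = 60.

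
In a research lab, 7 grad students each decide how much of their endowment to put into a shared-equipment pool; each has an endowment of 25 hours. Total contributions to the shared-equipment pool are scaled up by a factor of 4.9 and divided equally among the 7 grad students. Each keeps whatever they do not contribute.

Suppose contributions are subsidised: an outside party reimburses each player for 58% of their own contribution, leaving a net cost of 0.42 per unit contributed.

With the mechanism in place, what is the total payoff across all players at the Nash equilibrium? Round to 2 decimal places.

959.00 hours

Under the mechanism each unit contributed yields (4.9/7) / 0.42 = 1.6667 back to its contributor per unit of net cost, which exceeds 1, making full contribution the dominant choice for everyone.
So the Nash equilibrium is full contribution by all 7; the group earns 7 × (25 × 0.58 + 4.9 × 25) = 959.00.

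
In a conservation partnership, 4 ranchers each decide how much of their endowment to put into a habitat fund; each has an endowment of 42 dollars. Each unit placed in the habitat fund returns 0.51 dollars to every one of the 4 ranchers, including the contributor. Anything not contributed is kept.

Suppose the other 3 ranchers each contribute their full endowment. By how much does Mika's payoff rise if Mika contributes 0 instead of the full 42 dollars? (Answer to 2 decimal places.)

Switching from a contribution of 42 to 0 lets Mika keep an extra 42 dollars, but lowers the habitat fund by 42, which costs Mika their own share of that drop: 0.51 × 42 = 21.42.
Net gain = 42 − 21.42 = 20.58. The private return per contributed unit (0.51) is below 1, so free-riding is indeed the best response regardless of what the others do.

20.58 dollars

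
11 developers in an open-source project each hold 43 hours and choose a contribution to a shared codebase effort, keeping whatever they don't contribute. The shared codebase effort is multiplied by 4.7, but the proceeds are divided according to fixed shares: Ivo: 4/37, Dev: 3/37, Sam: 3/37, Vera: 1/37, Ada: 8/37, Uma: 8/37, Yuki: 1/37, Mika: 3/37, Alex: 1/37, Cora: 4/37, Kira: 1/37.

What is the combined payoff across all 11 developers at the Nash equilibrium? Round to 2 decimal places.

Each unit j contributes comes back to j as 4.7 × (j's share), so j prefers to contribute only if that share exceeds 1/4.7 = 0.2128; otherwise keeping the unit dominates.
The shares above 0.2128 belong to Ada and Uma, contributing 43 each; the remaining 9 contribute 0. Total contributed: 86.
The shared codebase effort pays out 4.7 × 86 = 404.20 in total (split across the unequal shares, but the aggregate is all that matters for the group sum).
The 9 free-riders keep 43 each, adding 387. Group total = 387 + 404.20 = 791.20.

791.20 hours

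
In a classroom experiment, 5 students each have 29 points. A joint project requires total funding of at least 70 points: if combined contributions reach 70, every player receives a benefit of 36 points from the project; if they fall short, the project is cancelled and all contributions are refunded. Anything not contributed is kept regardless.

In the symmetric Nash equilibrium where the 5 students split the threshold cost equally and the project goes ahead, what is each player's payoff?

Equal share of the threshold: 70/5 = 14.
At this profile no one gains by cutting their contribution: any cut drops the total below 70, the project is cancelled, contributions are refunded, and the deviator ends with 29, which is less than 29 − 14 + 36 = 51. Contributing more than 14 just wastes the excess. So contributing exactly 14 is a best response.
Each player's payoff: 29 − 14 + 36 = 51.

51 points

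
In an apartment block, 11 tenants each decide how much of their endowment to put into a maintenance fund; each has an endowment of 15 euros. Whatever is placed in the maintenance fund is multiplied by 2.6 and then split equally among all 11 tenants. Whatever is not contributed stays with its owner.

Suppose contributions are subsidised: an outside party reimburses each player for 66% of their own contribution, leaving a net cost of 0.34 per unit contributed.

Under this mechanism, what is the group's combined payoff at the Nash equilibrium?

165.00 euros

The effective private return is (2.6/11) / 0.34 = 0.6952, which is still under 1, so the mechanism doesn't change anyone's dominant strategy: zero contribution.
Everyone keeps their endowment and the group total is 11 × 15 = 165.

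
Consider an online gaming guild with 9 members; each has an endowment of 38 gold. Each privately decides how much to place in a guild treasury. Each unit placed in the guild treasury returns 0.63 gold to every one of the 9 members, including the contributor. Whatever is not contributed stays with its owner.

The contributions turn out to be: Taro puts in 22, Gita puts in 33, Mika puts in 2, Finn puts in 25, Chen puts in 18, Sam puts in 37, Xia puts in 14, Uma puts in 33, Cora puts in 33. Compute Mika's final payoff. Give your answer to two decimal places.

172.71 gold

Total contributed: 22 + 33 + 2 + 25 + 18 + 37 + 14 + 33 + 33 = 217.
Each receives 0.63 × 217 = 136.71 from the guild treasury.
Mika keeps 38 − 2 = 36, so Mika's payoff is 36 + 136.71 = 172.71.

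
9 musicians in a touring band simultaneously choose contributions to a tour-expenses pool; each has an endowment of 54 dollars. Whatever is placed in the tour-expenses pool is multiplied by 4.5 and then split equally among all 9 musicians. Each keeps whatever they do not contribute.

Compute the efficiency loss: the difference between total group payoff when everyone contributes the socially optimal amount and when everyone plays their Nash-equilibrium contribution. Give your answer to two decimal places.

1701.00 dollars

Each contributed unit returns 4.5/9 = 0.5000 to its contributor — below 1 — so contributing 0 is dominant for every player. At the Nash equilibrium everyone keeps their 54, and the group total is 9 × 54 = 486.
Each contributed unit returns 4.500 to the group as a whole (0.5000 to each of 9 players), which exceeds 1, so the social optimum is full contribution: group total = 4.500 × 486 = 2187.00.
Efficiency loss = 2187.00 − 486 = 1701.00.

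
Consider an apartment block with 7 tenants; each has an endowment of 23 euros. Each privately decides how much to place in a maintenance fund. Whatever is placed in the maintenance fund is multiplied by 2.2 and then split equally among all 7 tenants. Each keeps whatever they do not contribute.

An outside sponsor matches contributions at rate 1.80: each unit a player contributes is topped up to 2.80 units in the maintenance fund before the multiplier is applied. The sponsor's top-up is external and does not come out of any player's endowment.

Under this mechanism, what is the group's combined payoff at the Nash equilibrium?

Even with the mechanism, each unit contributed returns only 2.2 × 2.80 / 7 = 0.8800 per unit of net cost, so contributing nothing is still dominant.
At the Nash equilibrium no one contributes; group total payoff = 7 × 23 = 161.

161.00 euros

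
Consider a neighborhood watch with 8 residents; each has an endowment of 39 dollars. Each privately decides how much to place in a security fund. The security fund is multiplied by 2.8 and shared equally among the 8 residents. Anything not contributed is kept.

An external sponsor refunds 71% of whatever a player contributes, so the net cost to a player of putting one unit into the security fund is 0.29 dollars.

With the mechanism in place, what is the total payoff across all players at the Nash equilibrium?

With the mechanism, a contributed unit returns (2.8/8) / 0.29 = 1.2069 per unit of net cost to the contributor — now above 1 — so contributing fully is weakly dominant for every player.
At the Nash equilibrium everyone contributes 39. Group total payoff = 8 × (39 × 0.71 + 2.8 × 39) = 1095.12.

1095.12 dollars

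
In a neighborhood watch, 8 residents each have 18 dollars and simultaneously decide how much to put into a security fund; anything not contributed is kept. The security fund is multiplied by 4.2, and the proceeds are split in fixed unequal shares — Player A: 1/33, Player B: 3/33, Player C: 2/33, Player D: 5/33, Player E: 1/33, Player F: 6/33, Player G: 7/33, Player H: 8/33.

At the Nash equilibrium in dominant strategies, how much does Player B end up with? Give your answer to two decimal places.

24.87 dollars

Player j's private return per contributed unit is 4.2 × (j's share). Contributing is weakly dominant for j when that share is at least 1/4.2 = 0.2381, and contributing 0 is dominant otherwise.
Only Player H (8/33) clears that bar, contributing 18; the remaining 7 contribute 0. Total contributed: 18.
Player B keeps 18 and receives 4.2 × 18 × 3/33 = 6.87 from the security fund, for a payoff of 24.87.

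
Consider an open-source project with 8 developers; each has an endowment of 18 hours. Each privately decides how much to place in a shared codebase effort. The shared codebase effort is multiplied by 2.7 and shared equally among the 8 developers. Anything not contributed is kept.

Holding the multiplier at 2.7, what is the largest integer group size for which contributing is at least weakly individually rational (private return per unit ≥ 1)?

2

Private return per unit is 2.7/(group size), which is ≥ 1 whenever the group size is ≤ 2.7.
The largest such integer is 2.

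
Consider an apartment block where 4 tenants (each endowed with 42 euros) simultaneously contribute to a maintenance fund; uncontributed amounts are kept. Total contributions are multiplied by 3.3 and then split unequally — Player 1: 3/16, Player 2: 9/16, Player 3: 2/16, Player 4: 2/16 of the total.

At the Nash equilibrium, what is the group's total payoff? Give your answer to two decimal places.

264.60 euros

A player with share s gets back 3.3·s per unit contributed, so full contribution is dominant for anyone with s > 1/3.3 = 0.3030 and zero contribution is dominant for anyone below.
Only Player 2 (9/16) clears that bar, contributing 42; the remaining 3 contribute 0. Total contributed: 42.
The maintenance fund pays out 3.3 × 42 = 138.60 in total (split across the unequal shares, but the aggregate is all that matters for the group sum).
The 3 free-riders keep 42 each, adding 126. Group total = 126 + 138.60 = 264.60.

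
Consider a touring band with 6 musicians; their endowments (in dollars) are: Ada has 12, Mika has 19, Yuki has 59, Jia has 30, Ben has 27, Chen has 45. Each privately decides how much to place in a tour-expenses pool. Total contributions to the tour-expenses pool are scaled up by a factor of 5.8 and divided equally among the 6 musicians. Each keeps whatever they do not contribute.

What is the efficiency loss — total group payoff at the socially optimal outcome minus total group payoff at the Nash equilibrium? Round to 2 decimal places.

The private return per contributed unit is 5.8/6 = 0.9667 < 1 for every player regardless of endowment, so the Nash equilibrium is zero contribution and the group total is Σ E_j = 12 + 19 + 59 + 30 + 27 + 45 = 192.
Each contributed unit returns 5.800 to the group, so the social optimum is full contribution by everyone: group total = 5.800 × 192 = 1113.60.
Efficiency loss = (5.800 − 1) × 192 = 921.60.

921.60 dollars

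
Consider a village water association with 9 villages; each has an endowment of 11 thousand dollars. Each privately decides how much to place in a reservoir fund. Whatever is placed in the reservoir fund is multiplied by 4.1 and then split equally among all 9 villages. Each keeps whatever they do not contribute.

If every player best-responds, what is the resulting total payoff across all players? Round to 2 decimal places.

99.00 thousand dollars

Each contributed unit returns 4.1/9 = 0.4556 to its contributor — below 1 — so contributing 0 is dominant for every player. At the Nash equilibrium everyone keeps their 11, and the group total is 9 × 11 = 99.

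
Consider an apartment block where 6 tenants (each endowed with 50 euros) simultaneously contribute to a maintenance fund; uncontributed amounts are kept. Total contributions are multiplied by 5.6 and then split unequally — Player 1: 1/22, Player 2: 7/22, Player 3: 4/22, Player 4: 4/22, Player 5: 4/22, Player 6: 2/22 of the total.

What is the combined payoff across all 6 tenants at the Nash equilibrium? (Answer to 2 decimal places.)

1220.00 euros

Each unit j contributes comes back to j as 5.6 × (j's share), so j prefers to contribute only if that share exceeds 1/5.6 = 0.1786; otherwise keeping the unit dominates.
The shares above 0.1786 belong to Player 2, Player 3, Player 4 and Player 5, contributing 50 each; the remaining 2 contribute 0. Total contributed: 200.
The maintenance fund pays out 5.6 × 200 = 1120.00 in total (split across the unequal shares, but the aggregate is all that matters for the group sum).
The 2 free-riders keep 50 each, adding 100. Group total = 100 + 1120.00 = 1220.00.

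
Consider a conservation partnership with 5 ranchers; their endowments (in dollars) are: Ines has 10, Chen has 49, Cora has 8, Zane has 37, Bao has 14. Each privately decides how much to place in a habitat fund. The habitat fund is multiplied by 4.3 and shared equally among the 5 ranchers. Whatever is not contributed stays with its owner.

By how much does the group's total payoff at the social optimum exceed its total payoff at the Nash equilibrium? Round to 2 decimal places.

389.40 dollars

The private return per contributed unit is 4.3/5 = 0.8600 < 1 for every player regardless of endowment, so the Nash equilibrium is zero contribution and the group total is Σ E_j = 10 + 49 + 8 + 37 + 14 = 118.
Each contributed unit returns 4.300 to the group, so the social optimum is full contribution by everyone: group total = 4.300 × 118 = 507.40.
Efficiency loss = (4.300 − 1) × 118 = 389.40.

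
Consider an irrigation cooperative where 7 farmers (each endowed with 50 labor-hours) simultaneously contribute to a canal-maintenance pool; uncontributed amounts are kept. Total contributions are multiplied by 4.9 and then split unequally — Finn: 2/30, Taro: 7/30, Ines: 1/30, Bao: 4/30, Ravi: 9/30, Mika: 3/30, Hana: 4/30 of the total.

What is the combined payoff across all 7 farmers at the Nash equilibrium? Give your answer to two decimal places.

Player j's private return per contributed unit is 4.9 × (j's share). Contributing is weakly dominant for j when that share is at least 1/4.9 = 0.2041, and contributing 0 is dominant otherwise.
The shares above 0.2041 belong to Taro and Ravi, contributing 50 each; the remaining 5 contribute 0. Total contributed: 100.
The canal-maintenance pool pays out 4.9 × 100 = 490.00 in total (split across the unequal shares, but the aggregate is all that matters for the group sum).
The 5 free-riders keep 50 each, adding 250. Group total = 250 + 490.00 = 740.00.

740.00 labor-hours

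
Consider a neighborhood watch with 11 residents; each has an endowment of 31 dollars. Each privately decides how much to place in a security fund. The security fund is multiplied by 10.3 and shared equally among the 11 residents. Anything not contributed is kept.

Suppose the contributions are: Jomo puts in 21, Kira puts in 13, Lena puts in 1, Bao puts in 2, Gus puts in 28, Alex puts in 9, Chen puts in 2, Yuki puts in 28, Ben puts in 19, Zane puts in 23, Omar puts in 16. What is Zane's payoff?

Total contributed: 21 + 13 + 1 + 2 + 28 + 9 + 2 + 28 + 19 + 23 + 16 = 162.
Each receives 10.3 × 162 / 11 = 151.69 from the security fund.
Zane keeps 31 − 23 = 8, so Zane's payoff is 8 + 151.69 = 159.69.

159.69 dollars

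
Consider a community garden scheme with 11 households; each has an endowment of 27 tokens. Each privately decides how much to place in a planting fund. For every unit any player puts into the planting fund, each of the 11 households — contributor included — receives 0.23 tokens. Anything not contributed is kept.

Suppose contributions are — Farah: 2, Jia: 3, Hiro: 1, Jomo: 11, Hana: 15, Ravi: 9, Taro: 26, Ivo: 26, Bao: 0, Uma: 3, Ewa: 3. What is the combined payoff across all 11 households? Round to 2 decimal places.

Total contributed: 2 + 3 + 1 + 11 + 15 + 9 + 26 + 26 + 0 + 3 + 3 = 99; total kept: 11 × 27 − 99 = 198.
The planting fund pays out 0.23 × 11 × 99 = 250.47 in aggregate.
Group total = 198 + 250.47 = 448.47.

448.47 tokens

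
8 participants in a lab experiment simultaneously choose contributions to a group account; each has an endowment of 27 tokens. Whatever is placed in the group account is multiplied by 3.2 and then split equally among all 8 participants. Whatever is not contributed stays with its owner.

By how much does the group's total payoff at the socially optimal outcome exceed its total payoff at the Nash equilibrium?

475.20 tokens

Each contributed unit returns 3.2/8 = 0.4000 to its contributor — below 1 — so contributing 0 is dominant for every player. At the Nash equilibrium everyone keeps their 27, and the group total is 8 × 27 = 216.
Each contributed unit returns 3.200 to the group as a whole (0.4000 to each of 8 players), which exceeds 1, so the social optimum is full contribution: group total = 3.200 × 216 = 691.20.
Efficiency loss = 691.20 − 216 = 475.20.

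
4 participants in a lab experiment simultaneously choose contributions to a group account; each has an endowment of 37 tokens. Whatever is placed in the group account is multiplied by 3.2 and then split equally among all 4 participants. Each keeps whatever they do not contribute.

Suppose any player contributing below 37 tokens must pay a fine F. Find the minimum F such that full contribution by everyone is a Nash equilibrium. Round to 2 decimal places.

7.40 tokens

Given the others contribute fully, the best deviation is to contribute 0 (any partial contribution still incurs the fine and gives up units whose private return 0.8000 is below 1).
Deviating from 37 to 0 saves 37 tokens but forfeits the deviator's share of the drop in the group account: 3.2/4 × 37 = 29.60.
So the deviation gain is 37 − 29.60 = 7.40, and the fine must be at least 7.40 tokens to wipe it out.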